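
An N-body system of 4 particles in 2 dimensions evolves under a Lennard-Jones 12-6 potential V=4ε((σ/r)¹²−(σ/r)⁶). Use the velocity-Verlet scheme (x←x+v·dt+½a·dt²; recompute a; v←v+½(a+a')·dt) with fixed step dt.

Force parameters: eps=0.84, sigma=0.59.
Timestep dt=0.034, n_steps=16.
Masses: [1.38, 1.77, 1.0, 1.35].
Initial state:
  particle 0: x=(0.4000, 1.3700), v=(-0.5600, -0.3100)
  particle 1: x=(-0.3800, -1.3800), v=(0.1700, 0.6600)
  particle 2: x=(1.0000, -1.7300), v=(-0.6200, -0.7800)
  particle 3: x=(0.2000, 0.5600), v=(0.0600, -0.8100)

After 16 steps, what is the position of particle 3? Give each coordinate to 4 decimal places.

(0.2509, 0.3588)

step 0: x0=(0.4000, 1.3700) x1=(-0.3800, -1.3800) x2=(1.0000, -1.7300) x3=(0.2000, 0.5600)
step 1: x0=(0.3807, 1.3585) x1=(-0.3742, -1.3576) x2=(0.9789, -1.7565) x3=(0.2023, 0.5334)
step 2: x0=(0.3611, 1.3453) x1=(-0.3683, -1.3351) x2=(0.9577, -1.7830) x3=(0.2049, 0.5086)
step 3: x0=(0.3411, 1.3304) x1=(-0.3624, -1.3127) x2=(0.9364, -1.8094) x3=(0.2079, 0.4855)
step 4: x0=(0.3209, 1.3139) x1=(-0.3565, -1.2903) x2=(0.9150, -1.8359) x3=(0.2111, 0.4640)
step 5: x0=(0.3005, 1.2957) x1=(-0.3505, -1.2679) x2=(0.8935, -1.8622) x3=(0.2146, 0.4443)
step 6: x0=(0.2799, 1.2759) x1=(-0.3444, -1.2456) x2=(0.8720, -1.8886) x3=(0.2182, 0.4262)
step 7: x0=(0.2592, 1.2543) x1=(-0.3383, -1.2232) x2=(0.8503, -1.9148) x3=(0.2220, 0.4098)
step 8: x0=(0.2384, 1.2310) x1=(-0.3321, -1.2009) x2=(0.8285, -1.9410) x3=(0.2258, 0.3952)
step 9: x0=(0.2175, 1.2058) x1=(-0.3259, -1.1785) x2=(0.8067, -1.9672) x3=(0.2296, 0.3826)
step 10: x0=(0.1967, 1.1786) x1=(-0.3196, -1.1562) x2=(0.7848, -1.9933) x3=(0.2334, 0.3719)
step 11: x0=(0.1760, 1.1492) x1=(-0.3133, -1.1339) x2=(0.7628, -2.0193) x3=(0.2371, 0.3635)
step 12: x0=(0.1555, 1.1173) x1=(-0.3069, -1.1117) x2=(0.7407, -2.0453) x3=(0.2406, 0.3576)
step 13: x0=(0.1353, 1.0827) x1=(-0.3004, -1.0894) x2=(0.7185, -2.0712) x3=(0.2438, 0.3544)
step 14: x0=(0.1155, 1.0454) x1=(-0.2940, -1.0671) x2=(0.6963, -2.0971) x3=(0.2465, 0.3541)
step 15: x0=(0.0962, 1.0055) x1=(-0.2875, -1.0449) x2=(0.6741, -2.1229) x3=(0.2487, 0.3562)
step 16: x0=(0.0770, 0.9651) x1=(-0.2809, -1.0226) x2=(0.6518, -2.1486) x3=(0.2509, 0.3588)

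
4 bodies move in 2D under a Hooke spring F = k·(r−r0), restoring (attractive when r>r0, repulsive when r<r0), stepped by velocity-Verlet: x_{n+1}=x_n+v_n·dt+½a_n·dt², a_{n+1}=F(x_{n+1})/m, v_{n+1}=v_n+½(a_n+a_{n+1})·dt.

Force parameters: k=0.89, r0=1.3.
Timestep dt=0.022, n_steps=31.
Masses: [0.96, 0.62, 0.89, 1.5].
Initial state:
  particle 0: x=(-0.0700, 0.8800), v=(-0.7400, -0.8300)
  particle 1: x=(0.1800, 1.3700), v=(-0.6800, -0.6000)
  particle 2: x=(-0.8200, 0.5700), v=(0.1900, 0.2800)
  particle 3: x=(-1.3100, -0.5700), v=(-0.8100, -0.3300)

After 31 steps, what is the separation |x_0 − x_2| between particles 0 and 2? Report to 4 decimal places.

step 0: x0=(-0.0700, 0.8800) x1=(0.1800, 1.3700) x2=(-0.8200, 0.5700) x3=(-1.3100, -0.5700)
step 1: x0=(-0.0863, 0.8615) x1=(0.1649, 1.3567) x2=(-0.8159, 0.5761) x3=(-1.3277, -0.5771)
step 2: x0=(-0.1028, 0.8426) x1=(0.1496, 1.3433) x2=(-0.8121, 0.5822) x3=(-1.3450, -0.5838)
step 3: x0=(-0.1193, 0.8233) x1=(0.1341, 1.3297) x2=(-0.8085, 0.5881) x3=(-1.3621, -0.5901)
step 4: x0=(-0.1360, 0.8036) x1=(0.1184, 1.3160) x2=(-0.8053, 0.5939) x3=(-1.3788, -0.5960)
step 5: x0=(-0.1527, 0.7835) x1=(0.1025, 1.3023) x2=(-0.8024, 0.5996) x3=(-1.3952, -0.6015)
step 6: x0=(-0.1694, 0.7630) x1=(0.0864, 1.2884) x2=(-0.7998, 0.6051) x3=(-1.4113, -0.6067)
step 7: x0=(-0.1861, 0.7421) x1=(0.0701, 1.2744) x2=(-0.7976, 0.6105) x3=(-1.4272, -0.6115)
step 8: x0=(-0.2029, 0.7208) x1=(0.0537, 1.2603) x2=(-0.7958, 0.6157) x3=(-1.4426, -0.6159)
step 9: x0=(-0.2196, 0.6991) x1=(0.0372, 1.2462) x2=(-0.7945, 0.6208) x3=(-1.4578, -0.6199)
step 10: x0=(-0.2363, 0.6769) x1=(0.0205, 1.2321) x2=(-0.7937, 0.6256) x3=(-1.4727, -0.6235)
step 11: x0=(-0.2530, 0.6544) x1=(0.0038, 1.2179) x2=(-0.7933, 0.6304) x3=(-1.4872, -0.6268)
step 12: x0=(-0.2696, 0.6314) x1=(-0.0131, 1.2037) x2=(-0.7935, 0.6349) x3=(-1.5015, -0.6297)
step 13: x0=(-0.2861, 0.6081) x1=(-0.0301, 1.1895) x2=(-0.7942, 0.6393) x3=(-1.5154, -0.6322)
step 14: x0=(-0.3025, 0.5843) x1=(-0.0471, 1.1753) x2=(-0.7954, 0.6436) x3=(-1.5291, -0.6343)
step 15: x0=(-0.3189, 0.5600) x1=(-0.0642, 1.1611) x2=(-0.7973, 0.6477) x3=(-1.5424, -0.6361)
step 16: x0=(-0.3351, 0.5353) x1=(-0.0813, 1.1469) x2=(-0.7997, 0.6517) x3=(-1.5555, -0.6376)
step 17: x0=(-0.3512, 0.5101) x1=(-0.0985, 1.1328) x2=(-0.8027, 0.6556) x3=(-1.5682, -0.6387)
step 18: x0=(-0.3671, 0.4844) x1=(-0.1157, 1.1187) x2=(-0.8064, 0.6594) x3=(-1.5807, -0.6394)
step 19: x0=(-0.3830, 0.4582) x1=(-0.1329, 1.1046) x2=(-0.8107, 0.6631) x3=(-1.5928, -0.6398)
step 20: x0=(-0.3987, 0.4315) x1=(-0.1501, 1.0906) x2=(-0.8155, 0.6668) x3=(-1.6047, -0.6399)
step 21: x0=(-0.4143, 0.4042) x1=(-0.1673, 1.0767) x2=(-0.8210, 0.6705) x3=(-1.6163, -0.6396)
step 22: x0=(-0.4297, 0.3765) x1=(-0.1844, 1.0629) x2=(-0.8271, 0.6741) x3=(-1.6277, -0.6390)
step 23: x0=(-0.4451, 0.3482) x1=(-0.2015, 1.0491) x2=(-0.8338, 0.6778) x3=(-1.6387, -0.6381)
step 24: x0=(-0.4603, 0.3193) x1=(-0.2186, 1.0354) x2=(-0.8411, 0.6814) x3=(-1.6495, -0.6369)
step 25: x0=(-0.4755, 0.2900) x1=(-0.2356, 1.0218) x2=(-0.8490, 0.6851) x3=(-1.6601, -0.6354)
step 26: x0=(-0.4906, 0.2601) x1=(-0.2525, 1.0083) x2=(-0.8574, 0.6888) x3=(-1.6704, -0.6337)
step 27: x0=(-0.5056, 0.2296) x1=(-0.2693, 0.9949) x2=(-0.8664, 0.6925) x3=(-1.6804, -0.6316)
step 28: x0=(-0.5205, 0.1987) x1=(-0.2860, 0.9815) x2=(-0.8759, 0.6963) x3=(-1.6903, -0.6293)
step 29: x0=(-0.5354, 0.1673) x1=(-0.3026, 0.9683) x2=(-0.8860, 0.7001) x3=(-1.6998, -0.6267)
step 30: x0=(-0.5502, 0.1354) x1=(-0.3191, 0.9551) x2=(-0.8966, 0.7039) x3=(-1.7092, -0.6238)
step 31: x0=(-0.5649, 0.1030) x1=(-0.3354, 0.9419) x2=(-0.9077, 0.7077) x3=(-1.7184, -0.6207)

0.6951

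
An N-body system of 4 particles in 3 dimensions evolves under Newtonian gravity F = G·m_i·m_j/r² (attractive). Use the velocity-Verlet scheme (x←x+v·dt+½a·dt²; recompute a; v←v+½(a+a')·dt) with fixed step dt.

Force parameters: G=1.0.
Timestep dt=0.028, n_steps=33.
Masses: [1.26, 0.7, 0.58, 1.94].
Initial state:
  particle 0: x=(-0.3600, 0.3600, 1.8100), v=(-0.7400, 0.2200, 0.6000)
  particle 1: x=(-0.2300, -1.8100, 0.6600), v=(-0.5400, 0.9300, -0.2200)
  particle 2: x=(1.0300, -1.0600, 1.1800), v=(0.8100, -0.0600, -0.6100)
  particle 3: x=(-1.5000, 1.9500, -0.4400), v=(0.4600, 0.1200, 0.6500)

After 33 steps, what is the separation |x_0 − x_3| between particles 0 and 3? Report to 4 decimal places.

step 0: x0=(-0.3600, 0.3600, 1.8100) x1=(-0.2300, -1.8100, 0.6600) x2=(1.0300, -1.0600, 1.1800) x3=(-1.5000, 1.9500, -0.4400)
step 1: x0=(-0.3807, 0.3661, 1.8267) x1=(-0.2451, -1.7838, 0.6539) x2=(1.0525, -1.0616, 1.1629) x3=(-1.4871, 1.9533, -0.4217)
step 2: x0=(-0.4014, 0.3722, 1.8432) x1=(-0.2600, -1.7573, 0.6479) x2=(1.0746, -1.0632, 1.1458) x3=(-1.4741, 1.9565, -0.4034)
step 3: x0=(-0.4221, 0.3782, 1.8595) x1=(-0.2748, -1.7305, 0.6420) x2=(1.0963, -1.0646, 1.1286) x3=(-1.4611, 1.9596, -0.3849)
step 4: x0=(-0.4428, 0.3842, 1.8755) x1=(-0.2896, -1.7033, 0.6363) x2=(1.1177, -1.0659, 1.1114) x3=(-1.4479, 1.9626, -0.3664)
step 5: x0=(-0.4635, 0.3902, 1.8914) x1=(-0.3042, -1.6759, 0.6306) x2=(1.1387, -1.0671, 1.0942) x3=(-1.4348, 1.9654, -0.3477)
step 6: x0=(-0.4842, 0.3961, 1.9070) x1=(-0.3187, -1.6482, 0.6251) x2=(1.1593, -1.0682, 1.0769) x3=(-1.4215, 1.9682, -0.3289)
step 7: x0=(-0.5049, 0.4019, 1.9225) x1=(-0.3330, -1.6202, 0.6197) x2=(1.1796, -1.0692, 1.0597) x3=(-1.4082, 1.9708, -0.3100)
step 8: x0=(-0.5255, 0.4078, 1.9377) x1=(-0.3473, -1.5919, 0.6143) x2=(1.1995, -1.0702, 1.0424) x3=(-1.3948, 1.9733, -0.2910)
step 9: x0=(-0.5462, 0.4136, 1.9526) x1=(-0.3615, -1.5633, 0.6091) x2=(1.2191, -1.0710, 1.0251) x3=(-1.3814, 1.9757, -0.2719)
step 10: x0=(-0.5669, 0.4194, 1.9674) x1=(-0.3756, -1.5344, 0.6040) x2=(1.2383, -1.0717, 1.0078) x3=(-1.3679, 1.9780, -0.2527)
step 11: x0=(-0.5875, 0.4252, 1.9819) x1=(-0.3895, -1.5052, 0.5990) x2=(1.2572, -1.0723, 0.9904) x3=(-1.3544, 1.9802, -0.2334)
step 12: x0=(-0.6082, 0.4310, 1.9962) x1=(-0.4034, -1.4758, 0.5942) x2=(1.2758, -1.0728, 0.9731) x3=(-1.3407, 1.9822, -0.2139)
step 13: x0=(-0.6288, 0.4367, 2.0102) x1=(-0.4172, -1.4461, 0.5894) x2=(1.2940, -1.0732, 0.9558) x3=(-1.3271, 1.9841, -0.1944)
step 14: x0=(-0.6495, 0.4425, 2.0240) x1=(-0.4309, -1.4161, 0.5847) x2=(1.3119, -1.0735, 0.9384) x3=(-1.3133, 1.9859, -0.1747)
step 15: x0=(-0.6701, 0.4483, 2.0376) x1=(-0.4444, -1.3858, 0.5802) x2=(1.3295, -1.0736, 0.9211) x3=(-1.2995, 1.9875, -0.1549)
step 16: x0=(-0.6908, 0.4540, 2.0509) x1=(-0.4580, -1.3552, 0.5757) x2=(1.3468, -1.0737, 0.9038) x3=(-1.2857, 1.9890, -0.1350)
step 17: x0=(-0.7114, 0.4598, 2.0640) x1=(-0.4714, -1.3244, 0.5714) x2=(1.3638, -1.0737, 0.8864) x3=(-1.2718, 1.9904, -0.1149)
step 18: x0=(-0.7320, 0.4656, 2.0768) x1=(-0.4847, -1.2933, 0.5672) x2=(1.3805, -1.0735, 0.8691) x3=(-1.2578, 1.9916, -0.0948)
step 19: x0=(-0.7526, 0.4714, 2.0894) x1=(-0.4980, -1.2619, 0.5631) x2=(1.3969, -1.0733, 0.8517) x3=(-1.2438, 1.9927, -0.0745)
step 20: x0=(-0.7732, 0.4772, 2.1017) x1=(-0.5112, -1.2302, 0.5591) x2=(1.4131, -1.0729, 0.8344) x3=(-1.2297, 1.9937, -0.0541)
step 21: x0=(-0.7938, 0.4830, 2.1137) x1=(-0.5244, -1.1983, 0.5552) x2=(1.4289, -1.0724, 0.8171) x3=(-1.2156, 1.9945, -0.0335)
step 22: x0=(-0.8143, 0.4888, 2.1255) x1=(-0.5374, -1.1661, 0.5515) x2=(1.4445, -1.0718, 0.7998) x3=(-1.2015, 1.9951, -0.0129)
step 23: x0=(-0.8349, 0.4947, 2.1370) x1=(-0.5504, -1.1336, 0.5478) x2=(1.4598, -1.0711, 0.7825) x3=(-1.1872, 1.9956, 0.0079)
step 24: x0=(-0.8554, 0.5006, 2.1482) x1=(-0.5634, -1.1009, 0.5443) x2=(1.4748, -1.0703, 0.7652) x3=(-1.1730, 1.9960, 0.0289)
step 25: x0=(-0.8759, 0.5065, 2.1592) x1=(-0.5763, -1.0678, 0.5409) x2=(1.4896, -1.0693, 0.7480) x3=(-1.1587, 1.9962, 0.0499)
step 26: x0=(-0.8964, 0.5125, 2.1699) x1=(-0.5891, -1.0345, 0.5376) x2=(1.5041, -1.0683, 0.7307) x3=(-1.1443, 1.9962, 0.0711)
step 27: x0=(-0.9168, 0.5185, 2.1803) x1=(-0.6019, -1.0009, 0.5345) x2=(1.5183, -1.0671, 0.7135) x3=(-1.1299, 1.9961, 0.0924)
step 28: x0=(-0.9373, 0.5245, 2.1904) x1=(-0.6147, -0.9670, 0.5315) x2=(1.5323, -1.0658, 0.6963) x3=(-1.1155, 1.9959, 0.1139)
step 29: x0=(-0.9577, 0.5306, 2.2002) x1=(-0.6274, -0.9329, 0.5286) x2=(1.5461, -1.0644, 0.6791) x3=(-1.1010, 1.9954, 0.1354)
step 30: x0=(-0.9780, 0.5367, 2.2097) x1=(-0.6401, -0.8984, 0.5258) x2=(1.5596, -1.0629, 0.6619) x3=(-1.0865, 1.9948, 0.1572)
step 31: x0=(-0.9984, 0.5429, 2.2190) x1=(-0.6527, -0.8637, 0.5232) x2=(1.5729, -1.0612, 0.6447) x3=(-1.0720, 1.9940, 0.1790)
step 32: x0=(-1.0187, 0.5491, 2.2279) x1=(-0.6653, -0.8286, 0.5206) x2=(1.5859, -1.0595, 0.6276) x3=(-1.0574, 1.9931, 0.2010)
step 33: x0=(-1.0389, 0.5554, 2.2365) x1=(-0.6779, -0.7933, 0.5183) x2=(1.5988, -1.0576, 0.6105) x3=(-1.0428, 1.9919, 0.2232)

2.4733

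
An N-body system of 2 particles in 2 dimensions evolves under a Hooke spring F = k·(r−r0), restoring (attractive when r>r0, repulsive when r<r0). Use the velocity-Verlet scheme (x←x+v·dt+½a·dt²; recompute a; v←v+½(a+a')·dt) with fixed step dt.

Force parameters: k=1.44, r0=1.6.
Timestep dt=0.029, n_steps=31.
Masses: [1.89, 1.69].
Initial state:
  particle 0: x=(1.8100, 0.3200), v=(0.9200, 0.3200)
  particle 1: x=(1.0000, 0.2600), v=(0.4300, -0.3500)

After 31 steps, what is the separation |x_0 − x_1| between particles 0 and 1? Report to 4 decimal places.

step 0: x0=(1.8100, 0.3200) x1=(1.0000, 0.2600)
step 1: x0=(1.8369, 0.3293) x1=(1.0122, 0.2498)
step 2: x0=(1.8644, 0.3386) x1=(1.0238, 0.2396)
step 3: x0=(1.8923, 0.3480) x1=(1.0349, 0.2293)
step 4: x0=(1.9206, 0.3575) x1=(1.0455, 0.2190)
step 5: x0=(1.9494, 0.3671) x1=(1.0556, 0.2085)
step 6: x0=(1.9787, 0.3767) x1=(1.0652, 0.1980)
step 7: x0=(2.0084, 0.3864) x1=(1.0743, 0.1874)
step 8: x0=(2.0385, 0.3962) x1=(1.0830, 0.1767)
step 9: x0=(2.0689, 0.4060) x1=(1.0912, 0.1658)
step 10: x0=(2.0998, 0.4160) x1=(1.0990, 0.1549)
step 11: x0=(2.1310, 0.4260) x1=(1.1064, 0.1439)
step 12: x0=(2.1625, 0.4362) x1=(1.1135, 0.1328)
step 13: x0=(2.1943, 0.4464) x1=(1.1202, 0.1216)
step 14: x0=(2.2265, 0.4568) x1=(1.1266, 0.1103)
step 15: x0=(2.2589, 0.4672) x1=(1.1326, 0.0988)
step 16: x0=(2.2915, 0.4777) x1=(1.1384, 0.0873)
step 17: x0=(2.3244, 0.4882) x1=(1.1440, 0.0757)
step 18: x0=(2.3575, 0.4989) x1=(1.1493, 0.0641)
step 19: x0=(2.3908, 0.5096) x1=(1.1543, 0.0523)
step 20: x0=(2.4242, 0.5204) x1=(1.1592, 0.0405)
step 21: x0=(2.4578, 0.5312) x1=(1.1639, 0.0286)
step 22: x0=(2.4916, 0.5421) x1=(1.1685, 0.0166)
step 23: x0=(2.5254, 0.5530) x1=(1.1730, 0.0047)
step 24: x0=(2.5593, 0.5640) x1=(1.1774, -0.0074)
step 25: x0=(2.5933, 0.5750) x1=(1.1817, -0.0194)
step 26: x0=(2.6273, 0.5860) x1=(1.1859, -0.0315)
step 27: x0=(2.6614, 0.5970) x1=(1.1902, -0.0436)
step 28: x0=(2.6954, 0.6080) x1=(1.1944, -0.0557)
step 29: x0=(2.7294, 0.6190) x1=(1.1987, -0.0677)
step 30: x0=(2.7634, 0.6300) x1=(1.2030, -0.0798)
step 31: x0=(2.7973, 0.6409) x1=(1.2074, -0.0918)

1.7506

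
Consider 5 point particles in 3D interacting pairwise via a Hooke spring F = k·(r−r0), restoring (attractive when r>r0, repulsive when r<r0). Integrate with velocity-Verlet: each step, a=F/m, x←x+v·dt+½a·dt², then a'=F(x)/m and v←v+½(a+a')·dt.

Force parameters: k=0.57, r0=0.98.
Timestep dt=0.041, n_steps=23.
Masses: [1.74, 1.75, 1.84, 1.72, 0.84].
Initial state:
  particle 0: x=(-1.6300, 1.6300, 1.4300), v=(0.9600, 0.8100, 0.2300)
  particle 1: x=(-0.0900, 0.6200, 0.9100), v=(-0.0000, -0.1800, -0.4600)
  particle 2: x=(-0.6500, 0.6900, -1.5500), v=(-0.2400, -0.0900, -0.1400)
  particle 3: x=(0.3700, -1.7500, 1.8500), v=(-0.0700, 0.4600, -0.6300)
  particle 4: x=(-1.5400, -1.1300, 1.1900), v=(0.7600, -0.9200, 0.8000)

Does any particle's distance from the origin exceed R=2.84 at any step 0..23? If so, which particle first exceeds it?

no

step 0: x0=(-1.6300, 1.6300, 1.4300) x1=(-0.0900, 0.6200, 0.9100) x2=(-0.6500, 0.6900, -1.5500) x3=(0.3700, -1.7500, 1.8500) x4=(-1.5400, -1.1300, 1.1900)
step 1: x0=(-1.5898, 1.6617, 1.4388) x1=(-0.0904, 0.6121, 0.8910) x2=(-0.6599, 0.6856, -1.5536) x3=(0.3661, -1.7294, 1.8231) x4=(-1.5075, -1.1656, 1.2219)
step 2: x0=(-1.5480, 1.6903, 1.4464) x1=(-0.0918, 0.6031, 0.8718) x2=(-0.6698, 0.6800, -1.5530) x3=(0.3603, -1.7054, 1.7941) x4=(-1.4722, -1.1967, 1.2518)
step 3: x0=(-1.5047, 1.7158, 1.4528) x1=(-0.0940, 0.5932, 0.8523) x2=(-0.6798, 0.6730, -1.5481) x3=(0.3526, -1.6780, 1.7630) x4=(-1.4345, -1.2232, 1.2796)
step 4: x0=(-1.4599, 1.7381, 1.4579) x1=(-0.0970, 0.5822, 0.8326) x2=(-0.6898, 0.6647, -1.5389) x3=(0.3430, -1.6473, 1.7300) x4=(-1.3943, -1.2451, 1.3053)
step 5: x0=(-1.4136, 1.7572, 1.4618) x1=(-0.1008, 0.5702, 0.8128) x2=(-0.6997, 0.6551, -1.5256) x3=(0.3316, -1.6134, 1.6950) x4=(-1.3518, -1.2620, 1.3286)
step 6: x0=(-1.3660, 1.7731, 1.4643) x1=(-0.1055, 0.5573, 0.7928) x2=(-0.7095, 0.6443, -1.5081) x3=(0.3185, -1.5763, 1.6582) x4=(-1.3071, -1.2741, 1.3496)
step 7: x0=(-1.3172, 1.7857, 1.4656) x1=(-0.1109, 0.5435, 0.7727) x2=(-0.7192, 0.6323, -1.4866) x3=(0.3038, -1.5361, 1.6197) x4=(-1.2604, -1.2812, 1.3681)
step 8: x0=(-1.2671, 1.7950, 1.4656) x1=(-0.1170, 0.5289, 0.7525) x2=(-0.7288, 0.6191, -1.4609) x3=(0.2875, -1.4930, 1.5794) x4=(-1.2120, -1.2832, 1.3840)
step 9: x0=(-1.2158, 1.8011, 1.4643) x1=(-0.1238, 0.5134, 0.7322) x2=(-0.7381, 0.6048, -1.4314) x3=(0.2697, -1.4469, 1.5376) x4=(-1.1618, -1.2803, 1.3974)
step 10: x0=(-1.1635, 1.8039, 1.4617) x1=(-0.1313, 0.4972, 0.7119) x2=(-0.7472, 0.5894, -1.3979) x3=(0.2505, -1.3981, 1.4942) x4=(-1.1102, -1.2724, 1.4081)
step 11: x0=(-1.1101, 1.8036, 1.4579) x1=(-0.1395, 0.4802, 0.6916) x2=(-0.7560, 0.5730, -1.3607) x3=(0.2301, -1.3466, 1.4494) x4=(-1.0573, -1.2595, 1.4162)
step 12: x0=(-1.0559, 1.8000, 1.4528) x1=(-0.1482, 0.4626, 0.6713) x2=(-0.7645, 0.5556, -1.3198) x3=(0.2084, -1.2926, 1.4032) x4=(-1.0033, -1.2417, 1.4217)
step 13: x0=(-1.0007, 1.7933, 1.4464) x1=(-0.1574, 0.4444, 0.6510) x2=(-0.7727, 0.5372, -1.2754) x3=(0.1856, -1.2361, 1.3558) x4=(-0.9483, -1.2192, 1.4245)
step 14: x0=(-0.9449, 1.7835, 1.4387) x1=(-0.1672, 0.4257, 0.6308) x2=(-0.7805, 0.5180, -1.2275) x3=(0.1618, -1.1773, 1.3072) x4=(-0.8926, -1.1919, 1.4248)
step 15: x0=(-0.8883, 1.7707, 1.4298) x1=(-0.1775, 0.4064, 0.6106) x2=(-0.7879, 0.4980, -1.1764) x3=(0.1371, -1.1163, 1.2575) x4=(-0.8364, -1.1601, 1.4225)
step 16: x0=(-0.8311, 1.7550, 1.4197) x1=(-0.1882, 0.3868, 0.5905) x2=(-0.7948, 0.4772, -1.1221) x3=(0.1116, -1.0532, 1.2069) x4=(-0.7797, -1.1240, 1.4178)
step 17: x0=(-0.7734, 1.7363, 1.4085) x1=(-0.1992, 0.3668, 0.5705) x2=(-0.8014, 0.4558, -1.0649) x3=(0.0853, -0.9882, 1.1552) x4=(-0.7229, -1.0836, 1.4107)
step 18: x0=(-0.7152, 1.7149, 1.3960) x1=(-0.2107, 0.3466, 0.5507) x2=(-0.8074, 0.4337, -1.0049) x3=(0.0584, -0.9214, 1.1028) x4=(-0.6661, -1.0393, 1.4013)
step 19: x0=(-0.6567, 1.6908, 1.3824) x1=(-0.2224, 0.3261, 0.5310) x2=(-0.8129, 0.4111, -0.9422) x3=(0.0310, -0.8530, 1.0495) x4=(-0.6094, -0.9912, 1.3898)
step 20: x0=(-0.5978, 1.6642, 1.3677) x1=(-0.2344, 0.3056, 0.5114) x2=(-0.8180, 0.3881, -0.8770) x3=(0.0032, -0.7831, 0.9956) x4=(-0.5529, -0.9397, 1.3764)
step 21: x0=(-0.5388, 1.6351, 1.3519) x1=(-0.2466, 0.2850, 0.4919) x2=(-0.8225, 0.3646, -0.8096) x3=(-0.0251, -0.7117, 0.9411) x4=(-0.4968, -0.8848, 1.3611)
step 22: x0=(-0.4795, 1.6036, 1.3351) x1=(-0.2591, 0.2644, 0.4726) x2=(-0.8265, 0.3408, -0.7400) x3=(-0.0536, -0.6392, 0.8860) x4=(-0.4411, -0.8270, 1.3443)
step 23: x0=(-0.4202, 1.5699, 1.3172) x1=(-0.2717, 0.2439, 0.4535) x2=(-0.8300, 0.3168, -0.6686) x3=(-0.0824, -0.5655, 0.8304) x4=(-0.3859, -0.7665, 1.3260)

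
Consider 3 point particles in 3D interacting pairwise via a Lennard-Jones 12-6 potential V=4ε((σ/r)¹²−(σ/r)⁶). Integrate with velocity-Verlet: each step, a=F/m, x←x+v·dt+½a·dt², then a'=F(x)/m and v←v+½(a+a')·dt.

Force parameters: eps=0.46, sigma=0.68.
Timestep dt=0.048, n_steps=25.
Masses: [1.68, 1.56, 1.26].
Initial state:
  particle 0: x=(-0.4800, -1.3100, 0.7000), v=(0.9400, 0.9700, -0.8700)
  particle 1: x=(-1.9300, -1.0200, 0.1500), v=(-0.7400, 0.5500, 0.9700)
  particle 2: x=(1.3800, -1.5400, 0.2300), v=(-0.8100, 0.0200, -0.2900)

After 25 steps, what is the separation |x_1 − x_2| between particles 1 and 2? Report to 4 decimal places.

step 0: x0=(-0.4800, -1.3100, 0.7000) x1=(-1.9300, -1.0200, 0.1500) x2=(1.3800, -1.5400, 0.2300)
step 1: x0=(-0.4349, -1.2634, 0.6582) x1=(-1.9655, -0.9936, 0.1966) x2=(1.3411, -1.5390, 0.2161)
step 2: x0=(-0.3898, -1.2169, 0.6164) x1=(-2.0009, -0.9672, 0.2432) x2=(1.3022, -1.5381, 0.2022)
step 3: x0=(-0.3448, -1.1703, 0.5746) x1=(-2.0363, -0.9408, 0.2898) x2=(1.2632, -1.5371, 0.1883)
step 4: x0=(-0.2997, -1.1237, 0.5328) x1=(-2.0717, -0.9145, 0.3364) x2=(1.2242, -1.5361, 0.1744)
step 5: x0=(-0.2546, -1.0772, 0.4910) x1=(-2.1070, -0.8881, 0.3830) x2=(1.1852, -1.5351, 0.1605)
step 6: x0=(-0.2095, -1.0306, 0.4491) x1=(-2.1423, -0.8617, 0.4296) x2=(1.1460, -1.5341, 0.1466)
step 7: x0=(-0.1643, -0.9841, 0.4073) x1=(-2.1776, -0.8354, 0.4762) x2=(1.1068, -1.5330, 0.1328)
step 8: x0=(-0.1190, -0.9377, 0.3654) x1=(-2.2129, -0.8090, 0.5228) x2=(1.0673, -1.5319, 0.1190)
step 9: x0=(-0.0735, -0.8913, 0.3234) x1=(-2.2482, -0.7826, 0.5694) x2=(1.0277, -1.5306, 0.1053)
step 10: x0=(-0.0279, -0.8450, 0.2815) x1=(-2.2835, -0.7563, 0.6160) x2=(0.9878, -1.5292, 0.0916)
step 11: x0=(0.0180, -0.7989, 0.2394) x1=(-2.3187, -0.7299, 0.6626) x2=(0.9476, -1.5276, 0.0779)
step 12: x0=(0.0643, -0.7531, 0.1974) x1=(-2.3540, -0.7035, 0.7092) x2=(0.9069, -1.5256, 0.0644)
step 13: x0=(0.1109, -0.7076, 0.1553) x1=(-2.3893, -0.6772, 0.7558) x2=(0.8657, -1.5232, 0.0509)
step 14: x0=(0.1579, -0.6626, 0.1131) x1=(-2.4245, -0.6508, 0.8024) x2=(0.8240, -1.5202, 0.0375)
step 15: x0=(0.2053, -0.6181, 0.0708) x1=(-2.4598, -0.6244, 0.8490) x2=(0.7816, -1.5164, 0.0241)
step 16: x0=(0.2532, -0.5743, 0.0286) x1=(-2.4950, -0.5981, 0.8956) x2=(0.7387, -1.5117, 0.0109)
step 17: x0=(0.3016, -0.5313, -0.0137) x1=(-2.5303, -0.5717, 0.9422) x2=(0.6953, -1.5059, -0.0024)
step 18: x0=(0.3502, -0.4892, -0.0560) x1=(-2.5655, -0.5454, 0.9888) x2=(0.6514, -1.4991, -0.0157)
step 19: x0=(0.3991, -0.4478, -0.0982) x1=(-2.6008, -0.5190, 1.0354) x2=(0.6071, -1.4911, -0.0290)
step 20: x0=(0.4481, -0.4073, -0.1404) x1=(-2.6360, -0.4926, 1.0820) x2=(0.5627, -1.4820, -0.0424)
step 21: x0=(0.4973, -0.3676, -0.1825) x1=(-2.6713, -0.4663, 1.1286) x2=(0.5181, -1.4719, -0.0559)
step 22: x0=(0.5464, -0.3284, -0.2246) x1=(-2.7065, -0.4399, 1.1752) x2=(0.4735, -1.4610, -0.0695)
step 23: x0=(0.5955, -0.2898, -0.2666) x1=(-2.7418, -0.4135, 1.2218) x2=(0.4290, -1.4495, -0.0832)
step 24: x0=(0.6446, -0.2516, -0.3085) x1=(-2.7770, -0.3872, 1.2684) x2=(0.3845, -1.4373, -0.0969)
step 25: x0=(0.6935, -0.2137, -0.3503) x1=(-2.8123, -0.3608, 1.3150) x2=(0.3402, -1.4247, -0.1108)

3.6198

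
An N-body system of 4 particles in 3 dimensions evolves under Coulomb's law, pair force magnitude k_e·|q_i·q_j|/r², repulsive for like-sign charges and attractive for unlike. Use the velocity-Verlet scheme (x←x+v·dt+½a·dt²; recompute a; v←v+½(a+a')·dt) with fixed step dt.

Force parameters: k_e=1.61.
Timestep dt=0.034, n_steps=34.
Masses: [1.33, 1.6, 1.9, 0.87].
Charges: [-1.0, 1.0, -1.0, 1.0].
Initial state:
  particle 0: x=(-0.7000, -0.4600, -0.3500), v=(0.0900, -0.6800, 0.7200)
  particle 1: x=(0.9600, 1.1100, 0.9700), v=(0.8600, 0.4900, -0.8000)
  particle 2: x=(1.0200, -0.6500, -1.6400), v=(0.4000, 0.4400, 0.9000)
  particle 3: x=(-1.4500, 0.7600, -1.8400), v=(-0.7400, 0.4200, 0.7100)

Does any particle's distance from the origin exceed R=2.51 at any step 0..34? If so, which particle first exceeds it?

step 0: x0=(-0.7000, -0.4600, -0.3500) x1=(0.9600, 1.1100, 0.9700) x2=(1.0200, -0.6500, -1.6400) x3=(-1.4500, 0.7600, -1.8400)
step 1: x0=(-0.6971, -0.4830, -0.3255) x1=(0.9892, 1.1266, 0.9427) x2=(1.0336, -0.6350, -1.6094) x3=(-1.4750, 0.7741, -1.8157)
step 2: x0=(-0.6943, -0.5056, -0.3009) x1=(1.0184, 1.1430, 0.9154) x2=(1.0473, -0.6199, -1.5789) x3=(-1.4997, 0.7877, -1.7912)
step 3: x0=(-0.6919, -0.5279, -0.2763) x1=(1.0475, 1.1593, 0.8879) x2=(1.0611, -0.6047, -1.5484) x3=(-1.5241, 0.8009, -1.7665)
step 4: x0=(-0.6896, -0.5498, -0.2517) x1=(1.0766, 1.1753, 0.8603) x2=(1.0749, -0.5893, -1.5180) x3=(-1.5483, 0.8137, -1.7415)
step 5: x0=(-0.6876, -0.5715, -0.2270) x1=(1.1056, 1.1913, 0.8326) x2=(1.0888, -0.5739, -1.4876) x3=(-1.5721, 0.8261, -1.7163)
step 6: x0=(-0.6858, -0.5929, -0.2022) x1=(1.1346, 1.2070, 0.8047) x2=(1.1028, -0.5584, -1.4572) x3=(-1.5957, 0.8381, -1.6909)
step 7: x0=(-0.6842, -0.6140, -0.1774) x1=(1.1636, 1.2226, 0.7768) x2=(1.1169, -0.5427, -1.4269) x3=(-1.6190, 0.8497, -1.6653)
step 8: x0=(-0.6829, -0.6348, -0.1525) x1=(1.1925, 1.2379, 0.7487) x2=(1.1310, -0.5269, -1.3966) x3=(-1.6421, 0.8609, -1.6396)
step 9: x0=(-0.6818, -0.6553, -0.1276) x1=(1.2213, 1.2531, 0.7206) x2=(1.1452, -0.5109, -1.3663) x3=(-1.6649, 0.8718, -1.6136)
step 10: x0=(-0.6809, -0.6756, -0.1026) x1=(1.2502, 1.2681, 0.6923) x2=(1.1595, -0.4948, -1.3361) x3=(-1.6875, 0.8823, -1.5875)
step 11: x0=(-0.6802, -0.6956, -0.0776) x1=(1.2790, 1.2829, 0.6639) x2=(1.1739, -0.4786, -1.3058) x3=(-1.7099, 0.8924, -1.5613)
step 12: x0=(-0.6798, -0.7153, -0.0525) x1=(1.3077, 1.2976, 0.6354) x2=(1.1883, -0.4622, -1.2756) x3=(-1.7320, 0.9022, -1.5348)
step 13: x0=(-0.6796, -0.7348, -0.0274) x1=(1.3364, 1.3120, 0.6068) x2=(1.2028, -0.4456, -1.2454) x3=(-1.7539, 0.9116, -1.5083)
step 14: x0=(-0.6796, -0.7541, -0.0023) x1=(1.3651, 1.3262, 0.5781) x2=(1.2175, -0.4289, -1.2152) x3=(-1.7756, 0.9207, -1.4816)
step 15: x0=(-0.6798, -0.7732, 0.0229) x1=(1.3938, 1.3401, 0.5493) x2=(1.2322, -0.4120, -1.1849) x3=(-1.7971, 0.9295, -1.4547)
step 16: x0=(-0.6802, -0.7920, 0.0482) x1=(1.4224, 1.3539, 0.5204) x2=(1.2470, -0.3950, -1.1547) x3=(-1.8184, 0.9380, -1.4277)
step 17: x0=(-0.6809, -0.8106, 0.0735) x1=(1.4510, 1.3675, 0.4913) x2=(1.2618, -0.3777, -1.1245) x3=(-1.8395, 0.9461, -1.4006)
step 18: x0=(-0.6817, -0.8291, 0.0988) x1=(1.4796, 1.3808, 0.4621) x2=(1.2768, -0.3603, -1.0942) x3=(-1.8604, 0.9539, -1.3734)
step 19: x0=(-0.6828, -0.8473, 0.1241) x1=(1.5081, 1.3939, 0.4329) x2=(1.2919, -0.3426, -1.0639) x3=(-1.8812, 0.9615, -1.3460)
step 20: x0=(-0.6840, -0.8654, 0.1495) x1=(1.5366, 1.4067, 0.4035) x2=(1.3070, -0.3248, -1.0336) x3=(-1.9017, 0.9687, -1.3185)
step 21: x0=(-0.6855, -0.8832, 0.1749) x1=(1.5650, 1.4193, 0.3739) x2=(1.3222, -0.3067, -1.0033) x3=(-1.9221, 0.9756, -1.2909)
step 22: x0=(-0.6872, -0.9009, 0.2003) x1=(1.5935, 1.4317, 0.3443) x2=(1.3376, -0.2884, -0.9729) x3=(-1.9423, 0.9822, -1.2632)
step 23: x0=(-0.6890, -0.9185, 0.2257) x1=(1.6219, 1.4437, 0.3145) x2=(1.3530, -0.2699, -0.9425) x3=(-1.9623, 0.9886, -1.2353)
step 24: x0=(-0.6911, -0.9358, 0.2511) x1=(1.6502, 1.4556, 0.2846) x2=(1.3685, -0.2511, -0.9121) x3=(-1.9821, 0.9947, -1.2074)
step 25: x0=(-0.6934, -0.9531, 0.2766) x1=(1.6785, 1.4671, 0.2546) x2=(1.3841, -0.2321, -0.8816) x3=(-2.0018, 1.0005, -1.1793)
step 26: x0=(-0.6958, -0.9701, 0.3020) x1=(1.7068, 1.4783, 0.2245) x2=(1.3998, -0.2128, -0.8511) x3=(-2.0213, 1.0060, -1.1511)
step 27: x0=(-0.6984, -0.9870, 0.3275) x1=(1.7350, 1.4893, 0.1942) x2=(1.4155, -0.1933, -0.8205) x3=(-2.0407, 1.0113, -1.1228)
step 28: x0=(-0.7012, -1.0038, 0.3530) x1=(1.7632, 1.4999, 0.1639) x2=(1.4314, -0.1734, -0.7899) x3=(-2.0599, 1.0163, -1.0944)
step 29: x0=(-0.7043, -1.0204, 0.3784) x1=(1.7913, 1.5103, 0.1334) x2=(1.4474, -0.1533, -0.7592) x3=(-2.0790, 1.0211, -1.0659)
step 30: x0=(-0.7074, -1.0370, 0.4039) x1=(1.8194, 1.5202, 0.1027) x2=(1.4635, -0.1329, -0.7285) x3=(-2.0979, 1.0256, -1.0372)
step 31: x0=(-0.7108, -1.0533, 0.4294) x1=(1.8474, 1.5299, 0.0720) x2=(1.4797, -0.1121, -0.6977) x3=(-2.1167, 1.0298, -1.0085)
step 32: x0=(-0.7143, -1.0696, 0.4548) x1=(1.8753, 1.5392, 0.0412) x2=(1.4960, -0.0911, -0.6668) x3=(-2.1353, 1.0338, -0.9797)
step 33: x0=(-0.7180, -1.0857, 0.4803) x1=(1.9032, 1.5481, 0.0102) x2=(1.5124, -0.0697, -0.6359) x3=(-2.1538, 1.0376, -0.9507)
step 34: x0=(-0.7219, -1.1018, 0.5057) x1=(1.9310, 1.5567, -0.0209) x2=(1.5290, -0.0479, -0.6050) x3=(-2.1721, 1.0411, -0.9217)

yes, particle 3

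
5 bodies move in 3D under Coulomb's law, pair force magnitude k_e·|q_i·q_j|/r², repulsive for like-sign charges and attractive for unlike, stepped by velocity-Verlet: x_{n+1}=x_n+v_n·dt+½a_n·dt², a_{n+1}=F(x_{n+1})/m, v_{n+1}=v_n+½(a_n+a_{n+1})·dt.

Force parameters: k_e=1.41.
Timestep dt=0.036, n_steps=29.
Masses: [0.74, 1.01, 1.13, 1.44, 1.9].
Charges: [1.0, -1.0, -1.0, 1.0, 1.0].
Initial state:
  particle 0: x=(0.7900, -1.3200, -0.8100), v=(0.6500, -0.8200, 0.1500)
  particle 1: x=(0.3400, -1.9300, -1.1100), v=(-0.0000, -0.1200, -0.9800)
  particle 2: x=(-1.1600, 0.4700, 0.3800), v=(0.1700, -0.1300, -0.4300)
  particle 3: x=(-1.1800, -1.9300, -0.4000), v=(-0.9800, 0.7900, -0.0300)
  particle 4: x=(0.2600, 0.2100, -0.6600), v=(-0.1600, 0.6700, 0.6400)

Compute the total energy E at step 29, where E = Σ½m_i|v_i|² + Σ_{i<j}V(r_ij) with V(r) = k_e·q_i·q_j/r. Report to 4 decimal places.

0.4808

step 0: x0=(0.7900, -1.3200, -0.8100) x1=(0.3400, -1.9300, -1.1100) x2=(-1.1600, 0.4700, 0.3800) x3=(-1.1800, -1.9300, -0.4000) x4=(0.2600, 0.2100, -0.6600)
step 1: x0=(0.8127, -1.3512, -0.8053) x1=(0.3405, -1.9332, -1.1446) x2=(-1.1536, 0.4652, 0.3643) x3=(-1.2153, -1.9016, -0.4011) x4=(0.2541, 0.2343, -0.6369)
step 2: x0=(0.8339, -1.3854, -0.8022) x1=(0.3420, -1.9342, -1.1779) x2=(-1.1468, 0.4600, 0.3483) x3=(-1.2505, -1.8732, -0.4023) x4=(0.2479, 0.2588, -0.6136)
step 3: x0=(0.8535, -1.4225, -0.8008) x1=(0.3447, -1.9333, -1.2097) x2=(-1.1395, 0.4545, 0.3318) x3=(-1.2857, -1.8449, -0.4035) x4=(0.2415, 0.2837, -0.5902)
step 4: x0=(0.8715, -1.4623, -0.8013) x1=(0.3486, -1.9305, -1.2400) x2=(-1.1317, 0.4487, 0.3150) x3=(-1.3210, -1.8165, -0.4047) x4=(0.2347, 0.3087, -0.5666)
step 5: x0=(0.8877, -1.5044, -0.8037) x1=(0.3537, -1.9261, -1.2687) x2=(-1.1233, 0.4426, 0.2977) x3=(-1.3562, -1.7882, -0.4060) x4=(0.2277, 0.3340, -0.5428)
step 6: x0=(0.9020, -1.5488, -0.8082) x1=(0.3602, -1.9200, -1.2956) x2=(-1.1144, 0.4362, 0.2800) x3=(-1.3915, -1.7598, -0.4073) x4=(0.2203, 0.3595, -0.5188)
step 7: x0=(0.9144, -1.5952, -0.8151) x1=(0.3681, -1.9125, -1.3206) x2=(-1.1049, 0.4294, 0.2620) x3=(-1.4267, -1.7314, -0.4087) x4=(0.2126, 0.3852, -0.4947)
step 8: x0=(0.9246, -1.6434, -0.8243) x1=(0.3776, -1.9038, -1.3438) x2=(-1.0947, 0.4223, 0.2434) x3=(-1.4620, -1.7030, -0.4101) x4=(0.2046, 0.4110, -0.4704)
step 9: x0=(0.9326, -1.6931, -0.8361) x1=(0.3887, -1.8939, -1.3648) x2=(-1.0840, 0.4150, 0.2245) x3=(-1.4973, -1.6744, -0.4115) x4=(0.1962, 0.4370, -0.4459)
step 10: x0=(0.9382, -1.7441, -0.8507) x1=(0.4016, -1.8831, -1.3837) x2=(-1.0726, 0.4073, 0.2052) x3=(-1.5326, -1.6458, -0.4129) x4=(0.1874, 0.4632, -0.4213)
step 11: x0=(0.9412, -1.7962, -0.8682) x1=(0.4163, -1.8716, -1.4003) x2=(-1.0605, 0.3994, 0.1854) x3=(-1.5680, -1.6172, -0.4143) x4=(0.1782, 0.4894, -0.3964)
step 12: x0=(0.9416, -1.8489, -0.8889) x1=(0.4329, -1.8596, -1.4145) x2=(-1.0477, 0.3912, 0.1651) x3=(-1.6033, -1.5884, -0.4157) x4=(0.1687, 0.5157, -0.3713)
step 13: x0=(0.9390, -1.9019, -0.9130) x1=(0.4517, -1.8474, -1.4260) x2=(-1.0341, 0.3827, 0.1445) x3=(-1.6387, -1.5595, -0.4172) x4=(0.1587, 0.5421, -0.3461)
step 14: x0=(0.9334, -1.9547, -0.9407) x1=(0.4727, -1.8353, -1.4348) x2=(-1.0198, 0.3741, 0.1234) x3=(-1.6740, -1.5304, -0.4186) x4=(0.1482, 0.5684, -0.3206)
step 15: x0=(0.9245, -2.0068, -0.9722) x1=(0.4961, -1.8238, -1.4407) x2=(-1.0046, 0.3653, 0.1019) x3=(-1.7094, -1.5012, -0.4200) x4=(0.1372, 0.5948, -0.2950)
step 16: x0=(0.9122, -2.0575, -1.0078) x1=(0.5220, -1.8133, -1.4435) x2=(-0.9885, 0.3563, 0.0800) x3=(-1.7447, -1.4719, -0.4214) x4=(0.1257, 0.6212, -0.2692)
step 17: x0=(0.8964, -2.1060, -1.0477) x1=(0.5504, -1.8044, -1.4431) x2=(-0.9715, 0.3472, 0.0577) x3=(-1.7799, -1.4424, -0.4228) x4=(0.1136, 0.6475, -0.2432)
step 18: x0=(0.8770, -2.1514, -1.0921) x1=(0.5814, -1.7979, -1.4394) x2=(-0.9536, 0.3382, 0.0351) x3=(-1.8152, -1.4127, -0.4241) x4=(0.1010, 0.6737, -0.2170)
step 19: x0=(0.8540, -2.1923, -1.1409) x1=(0.6151, -1.7946, -1.4323) x2=(-0.9347, 0.3291, 0.0121) x3=(-1.8504, -1.3829, -0.4255) x4=(0.0877, 0.6997, -0.1907)
step 20: x0=(0.8276, -2.2274, -1.1943) x1=(0.6512, -1.7955, -1.4219) x2=(-0.9148, 0.3202, -0.0112) x3=(-1.8855, -1.3529, -0.4268) x4=(0.0738, 0.7256, -0.1643)
step 21: x0=(0.7984, -2.2550, -1.2517) x1=(0.6895, -1.8020, -1.4084) x2=(-0.8938, 0.3114, -0.0348) x3=(-1.9205, -1.3227, -0.4280) x4=(0.0592, 0.7512, -0.1378)
step 22: x0=(0.7670, -2.2733, -1.3124) x1=(0.7292, -1.8153, -1.3925) x2=(-0.8718, 0.3029, -0.0585) x3=(-1.9555, -1.2923, -0.4293) x4=(0.0440, 0.7765, -0.1111)
step 23: x0=(0.7349, -2.2806, -1.3752) x1=(0.7695, -1.8367, -1.3751) x2=(-0.8486, 0.2948, -0.0824) x3=(-1.9904, -1.2618, -0.4305) x4=(0.0280, 0.8015, -0.0845)
step 24: x0=(0.7039, -2.2755, -1.4380) x1=(0.8090, -1.8671, -1.3577) x2=(-0.8244, 0.2872, -0.1063) x3=(-2.0251, -1.2311, -0.4316) x4=(0.0113, 0.8260, -0.0578)
step 25: x0=(0.6764, -2.2578, -1.4984) x1=(0.8460, -1.9068, -1.3420) x2=(-0.7991, 0.2801, -0.1302) x3=(-2.0598, -1.2002, -0.4328) x4=(-0.0062, 0.8501, -0.0312)
step 26: x0=(0.6547, -2.2285, -1.5537) x1=(0.8786, -1.9550, -1.3301) x2=(-0.7727, 0.2737, -0.1540) x3=(-2.0943, -1.1691, -0.4339) x4=(-0.0244, 0.8737, -0.0047)
step 27: x0=(0.6406, -2.1900, -1.6015) x1=(0.9057, -2.0099, -1.3237) x2=(-0.7453, 0.2681, -0.1776) x3=(-2.1288, -1.1379, -0.4349) x4=(-0.0432, 0.8967, 0.0217)
step 28: x0=(0.6354, -2.1458, -1.6403) x1=(0.9264, -2.0691, -1.3238) x2=(-0.7169, 0.2633, -0.2008) x3=(-2.1631, -1.1066, -0.4359) x4=(-0.0628, 0.9191, 0.0479)
step 29: x0=(0.6388, -2.0993, -1.6699) x1=(0.9406, -2.1299, -1.3308) x2=(-0.6877, 0.2595, -0.2237) x3=(-2.1973, -1.0752, -0.4369) x4=(-0.0829, 0.9409, 0.0739)
step 0 velocities: v0=(0.6500, -0.8200, 0.1500) v1=(-0.0000, -0.1200, -0.9800) v2=(0.1700, -0.1300, -0.4300) v3=(-0.9800, 0.7900, -0.0300) v4=(-0.1600, 0.6700, 0.6400)
step 0: KE=3.0174, PE=-2.5290, E=0.4884
step 29 velocities: v0=(0.2080, 1.2794, -0.6979) v1=(0.3145, -1.6803, -0.2839) v2=(0.8236, -0.0930, -0.6289) v3=(-0.9481, 0.8752, -0.0272) v4=(-0.5679, 0.5952, 0.7164)
step 29: KE=5.2596, PE=-4.7788, E=0.4808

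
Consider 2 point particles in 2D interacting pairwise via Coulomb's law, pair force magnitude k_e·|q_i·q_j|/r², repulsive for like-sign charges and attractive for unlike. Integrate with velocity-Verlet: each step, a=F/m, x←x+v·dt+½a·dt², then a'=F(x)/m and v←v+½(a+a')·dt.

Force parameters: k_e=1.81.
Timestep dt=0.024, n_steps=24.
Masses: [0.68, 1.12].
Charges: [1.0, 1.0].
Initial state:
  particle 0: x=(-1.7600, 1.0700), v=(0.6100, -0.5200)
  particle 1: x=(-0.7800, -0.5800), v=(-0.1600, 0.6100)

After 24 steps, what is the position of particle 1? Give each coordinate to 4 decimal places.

step 0: x0=(-1.7600, 1.0700) x1=(-0.7800, -0.5800)
step 1: x0=(-1.7455, 1.0577) x1=(-0.7838, -0.5655)
step 2: x0=(-1.7312, 1.0458) x1=(-0.7874, -0.5512)
step 3: x0=(-1.7171, 1.0342) x1=(-0.7909, -0.5371)
step 4: x0=(-1.7032, 1.0231) x1=(-0.7943, -0.5233)
step 5: x0=(-1.6896, 1.0123) x1=(-0.7975, -0.5097)
step 6: x0=(-1.6762, 1.0020) x1=(-0.8006, -0.4963)
step 7: x0=(-1.6631, 0.9921) x1=(-0.8035, -0.4833)
step 8: x0=(-1.6503, 0.9827) x1=(-0.8062, -0.4705)
step 9: x0=(-1.6377, 0.9738) x1=(-0.8088, -0.4580)
step 10: x0=(-1.6254, 0.9653) x1=(-0.8112, -0.4458)
step 11: x0=(-1.6134, 0.9573) x1=(-0.8135, -0.4339)
step 12: x0=(-1.6017, 0.9499) x1=(-0.8155, -0.4223)
step 13: x0=(-1.5903, 0.9430) x1=(-0.8174, -0.4111)
step 14: x0=(-1.5792, 0.9366) x1=(-0.8191, -0.4001)
step 15: x0=(-1.5685, 0.9308) x1=(-0.8205, -0.3895)
step 16: x0=(-1.5580, 0.9256) x1=(-0.8218, -0.3793)
step 17: x0=(-1.5479, 0.9209) x1=(-0.8229, -0.3694)
step 18: x0=(-1.5382, 0.9169) x1=(-0.8238, -0.3599)
step 19: x0=(-1.5288, 0.9135) x1=(-0.8245, -0.3508)
step 20: x0=(-1.5197, 0.9108) x1=(-0.8249, -0.3421)
step 21: x0=(-1.5110, 0.9087) x1=(-0.8251, -0.3337)
step 22: x0=(-1.5027, 0.9072) x1=(-0.8251, -0.3258)
step 23: x0=(-1.4948, 0.9065) x1=(-0.8249, -0.3183)
step 24: x0=(-1.4872, 0.9064) x1=(-0.8245, -0.3112)

(-0.8245, -0.3112)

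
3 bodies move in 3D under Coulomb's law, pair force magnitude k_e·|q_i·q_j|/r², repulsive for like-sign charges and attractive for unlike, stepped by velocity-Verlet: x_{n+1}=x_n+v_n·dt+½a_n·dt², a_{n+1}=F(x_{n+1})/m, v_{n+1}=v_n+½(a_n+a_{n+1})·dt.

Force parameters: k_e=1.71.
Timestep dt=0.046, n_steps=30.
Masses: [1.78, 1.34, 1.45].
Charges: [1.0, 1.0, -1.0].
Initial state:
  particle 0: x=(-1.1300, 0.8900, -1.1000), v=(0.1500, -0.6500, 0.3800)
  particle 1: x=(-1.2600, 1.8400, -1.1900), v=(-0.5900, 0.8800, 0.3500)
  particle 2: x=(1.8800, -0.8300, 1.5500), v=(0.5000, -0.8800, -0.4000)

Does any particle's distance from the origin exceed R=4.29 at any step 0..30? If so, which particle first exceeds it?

no

step 0: x0=(-1.1300, 0.8900, -1.1000) x1=(-1.2600, 1.8400, -1.1900) x2=(1.8800, -0.8300, 1.5500)
step 1: x0=(-1.1229, 0.8590, -1.0824) x1=(-1.2873, 1.8819, -1.1740) x2=(1.9029, -0.8704, 1.5315)
step 2: x0=(-1.1155, 0.8261, -1.0645) x1=(-1.3149, 1.9262, -1.1582) x2=(1.9257, -0.9107, 1.5129)
step 3: x0=(-1.1076, 0.7916, -1.0465) x1=(-1.3429, 1.9725, -1.1425) x2=(1.9483, -0.9510, 1.4942)
step 4: x0=(-1.0995, 0.7557, -1.0283) x1=(-1.3711, 2.0206, -1.1268) x2=(1.9708, -0.9911, 1.4753)
step 5: x0=(-1.0910, 0.7185, -1.0099) x1=(-1.3996, 2.0702, -1.1113) x2=(1.9931, -1.0311, 1.4564)
step 6: x0=(-1.0822, 0.6803, -0.9914) x1=(-1.4284, 2.1210, -1.0958) x2=(2.0152, -1.0710, 1.4373)
step 7: x0=(-1.0731, 0.6412, -0.9728) x1=(-1.4573, 2.1731, -1.0804) x2=(2.0372, -1.1107, 1.4180)
step 8: x0=(-1.0637, 0.6012, -0.9540) x1=(-1.4865, 2.2261, -1.0650) x2=(2.0591, -1.1504, 1.3987)
step 9: x0=(-1.0541, 0.5605, -0.9351) x1=(-1.5159, 2.2799, -1.0496) x2=(2.0808, -1.1900, 1.3793)
step 10: x0=(-1.0442, 0.5191, -0.9162) x1=(-1.5454, 2.3346, -1.0342) x2=(2.1023, -1.2294, 1.3597)
step 11: x0=(-1.0341, 0.4771, -0.8971) x1=(-1.5751, 2.3899, -1.0188) x2=(2.1237, -1.2688, 1.3401)
step 12: x0=(-1.0237, 0.4346, -0.8780) x1=(-1.6049, 2.4458, -1.0035) x2=(2.1449, -1.3081, 1.3203)
step 13: x0=(-1.0132, 0.3916, -0.8587) x1=(-1.6348, 2.5022, -0.9881) x2=(2.1660, -1.3472, 1.3004)
step 14: x0=(-1.0024, 0.3481, -0.8394) x1=(-1.6648, 2.5591, -0.9727) x2=(2.1869, -1.3862, 1.2805)
step 15: x0=(-0.9914, 0.3043, -0.8200) x1=(-1.6950, 2.6165, -0.9574) x2=(2.2077, -1.4252, 1.2604)
step 16: x0=(-0.9803, 0.2600, -0.8005) x1=(-1.7252, 2.6742, -0.9420) x2=(2.2283, -1.4640, 1.2402)
step 17: x0=(-0.9690, 0.2154, -0.7810) x1=(-1.7555, 2.7323, -0.9267) x2=(2.2488, -1.5027, 1.2200)
step 18: x0=(-0.9575, 0.1705, -0.7614) x1=(-1.7858, 2.7908, -0.9113) x2=(2.2691, -1.5414, 1.1996)
step 19: x0=(-0.9458, 0.1253, -0.7417) x1=(-1.8162, 2.8495, -0.8960) x2=(2.2893, -1.5799, 1.1792)
step 20: x0=(-0.9339, 0.0798, -0.7219) x1=(-1.8467, 2.9085, -0.8806) x2=(2.3093, -1.6183, 1.1587)
step 21: x0=(-0.9219, 0.0340, -0.7021) x1=(-1.8772, 2.9677, -0.8652) x2=(2.3292, -1.6566, 1.1381)
step 22: x0=(-0.9097, -0.0120, -0.6822) x1=(-1.9078, 3.0271, -0.8499) x2=(2.3489, -1.6948, 1.1174)
step 23: x0=(-0.8974, -0.0583, -0.6622) x1=(-1.9384, 3.0868, -0.8345) x2=(2.3684, -1.7329, 1.0966)
step 24: x0=(-0.8849, -0.1048, -0.6422) x1=(-1.9691, 3.1466, -0.8191) x2=(2.3878, -1.7710, 1.0757)
step 25: x0=(-0.8723, -0.1515, -0.6221) x1=(-1.9998, 3.2067, -0.8037) x2=(2.4070, -1.8089, 1.0548)
step 26: x0=(-0.8595, -0.1984, -0.6020) x1=(-2.0305, 3.2669, -0.7883) x2=(2.4261, -1.8467, 1.0338)
step 27: x0=(-0.8465, -0.2455, -0.5818) x1=(-2.0613, 3.3272, -0.7729) x2=(2.4450, -1.8844, 1.0127)
step 28: x0=(-0.8334, -0.2928, -0.5615) x1=(-2.0921, 3.3877, -0.7575) x2=(2.4638, -1.9220, 0.9915)
step 29: x0=(-0.8202, -0.3403, -0.5412) x1=(-2.1229, 3.4483, -0.7421) x2=(2.4824, -1.9595, 0.9703)
step 30: x0=(-0.8068, -0.3879, -0.5208) x1=(-2.1537, 3.5090, -0.7267) x2=(2.5008, -1.9969, 0.9490)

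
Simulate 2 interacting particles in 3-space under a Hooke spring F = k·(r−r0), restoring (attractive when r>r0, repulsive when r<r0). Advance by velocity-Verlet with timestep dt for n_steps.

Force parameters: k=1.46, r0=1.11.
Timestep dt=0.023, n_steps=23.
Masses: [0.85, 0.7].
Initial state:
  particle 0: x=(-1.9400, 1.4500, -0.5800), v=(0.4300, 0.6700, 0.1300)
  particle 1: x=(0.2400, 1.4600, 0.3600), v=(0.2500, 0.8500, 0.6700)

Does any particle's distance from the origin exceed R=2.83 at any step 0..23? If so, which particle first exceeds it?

step 0: x0=(-1.9400, 1.4500, -0.5800) x1=(0.2400, 1.4600, 0.3600)
step 1: x0=(-1.9296, 1.4654, -0.5768) x1=(0.2451, 1.4795, 0.3751)
step 2: x0=(-1.9181, 1.4808, -0.5731) x1=(0.2489, 1.4991, 0.3897)
step 3: x0=(-1.9056, 1.4963, -0.5690) x1=(0.2515, 1.5186, 0.4037)
step 4: x0=(-1.8920, 1.5117, -0.5643) x1=(0.2528, 1.5381, 0.4172)
step 5: x0=(-1.8774, 1.5272, -0.5593) x1=(0.2528, 1.5576, 0.4300)
step 6: x0=(-1.8618, 1.5426, -0.5537) x1=(0.2516, 1.5771, 0.4423)
step 7: x0=(-1.8452, 1.5581, -0.5477) x1=(0.2492, 1.5966, 0.4540)
step 8: x0=(-1.8276, 1.5736, -0.5412) x1=(0.2456, 1.6160, 0.4652)
step 9: x0=(-1.8090, 1.5891, -0.5342) x1=(0.2408, 1.6354, 0.4757)
step 10: x0=(-1.7895, 1.6047, -0.5267) x1=(0.2348, 1.6548, 0.4857)
step 11: x0=(-1.7690, 1.6202, -0.5188) x1=(0.2277, 1.6742, 0.4951)
step 12: x0=(-1.7476, 1.6358, -0.5104) x1=(0.2195, 1.6935, 0.5040)
step 13: x0=(-1.7253, 1.6514, -0.5016) x1=(0.2102, 1.7128, 0.5123)
step 14: x0=(-1.7021, 1.6671, -0.4923) x1=(0.1998, 1.7321, 0.5200)
step 15: x0=(-1.6782, 1.6828, -0.4825) x1=(0.1884, 1.7513, 0.5272)
step 16: x0=(-1.6533, 1.6985, -0.4723) x1=(0.1761, 1.7705, 0.5339)
step 17: x0=(-1.6278, 1.7142, -0.4617) x1=(0.1628, 1.7897, 0.5401)
step 18: x0=(-1.6014, 1.7300, -0.4507) x1=(0.1486, 1.8088, 0.5457)
step 19: x0=(-1.5744, 1.7457, -0.4392) x1=(0.1335, 1.8279, 0.5509)
step 20: x0=(-1.5467, 1.7616, -0.4274) x1=(0.1176, 1.8469, 0.5555)
step 21: x0=(-1.5183, 1.7774, -0.4152) x1=(0.1009, 1.8659, 0.5597)
step 22: x0=(-1.4893, 1.7933, -0.4026) x1=(0.0835, 1.8849, 0.5635)
step 23: x0=(-1.4598, 1.8093, -0.3897) x1=(0.0653, 1.9038, 0.5668)

no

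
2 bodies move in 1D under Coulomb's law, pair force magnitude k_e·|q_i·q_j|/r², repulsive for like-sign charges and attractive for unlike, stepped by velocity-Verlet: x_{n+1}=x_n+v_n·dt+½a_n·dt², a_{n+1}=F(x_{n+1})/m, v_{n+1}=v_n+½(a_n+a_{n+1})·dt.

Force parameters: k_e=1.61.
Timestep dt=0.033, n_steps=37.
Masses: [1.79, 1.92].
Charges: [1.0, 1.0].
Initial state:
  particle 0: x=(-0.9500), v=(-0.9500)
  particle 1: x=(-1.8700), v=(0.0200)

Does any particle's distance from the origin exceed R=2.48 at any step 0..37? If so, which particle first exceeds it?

yes, particle 1

step 0: x0=(-0.9500) x1=(-1.8700)
step 1: x0=(-0.9808) x1=(-1.8699)
step 2: x0=(-1.0103) x1=(-1.8709)
step 3: x0=(-1.0385) x1=(-1.8732)
step 4: x0=(-1.0653) x1=(-1.8768)
step 5: x0=(-1.0906) x1=(-1.8817)
step 6: x0=(-1.1144) x1=(-1.8881)
step 7: x0=(-1.1365) x1=(-1.8961)
step 8: x0=(-1.1569) x1=(-1.9056)
step 9: x0=(-1.1756) x1=(-1.9168)
step 10: x0=(-1.1925) x1=(-1.9296)
step 11: x0=(-1.2076) x1=(-1.9441)
step 12: x0=(-1.2208) x1=(-1.9603)
step 13: x0=(-1.2323) x1=(-1.9782)
step 14: x0=(-1.2421) x1=(-1.9977)
step 15: x0=(-1.2501) x1=(-2.0188)
step 16: x0=(-1.2564) x1=(-2.0414)
step 17: x0=(-1.2612) x1=(-2.0655)
step 18: x0=(-1.2644) x1=(-2.0911)
step 19: x0=(-1.2663) x1=(-2.1179)
step 20: x0=(-1.2667) x1=(-2.1461)
step 21: x0=(-1.2659) x1=(-2.1754)
step 22: x0=(-1.2639) x1=(-2.2058)
step 23: x0=(-1.2608) x1=(-2.2372)
step 24: x0=(-1.2567) x1=(-2.2697)
step 25: x0=(-1.2517) x1=(-2.3029)
step 26: x0=(-1.2457) x1=(-2.3371)
step 27: x0=(-1.2389) x1=(-2.3720)
step 28: x0=(-1.2314) x1=(-2.4076)
step 29: x0=(-1.2231) x1=(-2.4438)
step 30: x0=(-1.2142) x1=(-2.4807)
step 31: x0=(-1.2047) x1=(-2.5181)
step 32: x0=(-1.1946) x1=(-2.5561)
step 33: x0=(-1.1840) x1=(-2.5946)
step 34: x0=(-1.1729) x1=(-2.6335)
step 35: x0=(-1.1613) x1=(-2.6728)
step 36: x0=(-1.1493) x1=(-2.7126)
step 37: x0=(-1.1369) x1=(-2.7527)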